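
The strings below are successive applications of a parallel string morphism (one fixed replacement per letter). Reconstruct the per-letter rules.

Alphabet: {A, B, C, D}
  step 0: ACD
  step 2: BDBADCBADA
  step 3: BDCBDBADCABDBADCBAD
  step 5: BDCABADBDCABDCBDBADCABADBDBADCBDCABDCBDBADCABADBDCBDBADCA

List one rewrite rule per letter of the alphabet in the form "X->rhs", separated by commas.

  step 2 ⇒ step 3: BDBADCBADA ⇒ BD·C·BD·BAD·C·A·BD·BAD·C·BAD
    A ↦ BAD
    B ↦ BD
    C ↦ A
    D ↦ C

A->BAD, B->BD, C->A, D->C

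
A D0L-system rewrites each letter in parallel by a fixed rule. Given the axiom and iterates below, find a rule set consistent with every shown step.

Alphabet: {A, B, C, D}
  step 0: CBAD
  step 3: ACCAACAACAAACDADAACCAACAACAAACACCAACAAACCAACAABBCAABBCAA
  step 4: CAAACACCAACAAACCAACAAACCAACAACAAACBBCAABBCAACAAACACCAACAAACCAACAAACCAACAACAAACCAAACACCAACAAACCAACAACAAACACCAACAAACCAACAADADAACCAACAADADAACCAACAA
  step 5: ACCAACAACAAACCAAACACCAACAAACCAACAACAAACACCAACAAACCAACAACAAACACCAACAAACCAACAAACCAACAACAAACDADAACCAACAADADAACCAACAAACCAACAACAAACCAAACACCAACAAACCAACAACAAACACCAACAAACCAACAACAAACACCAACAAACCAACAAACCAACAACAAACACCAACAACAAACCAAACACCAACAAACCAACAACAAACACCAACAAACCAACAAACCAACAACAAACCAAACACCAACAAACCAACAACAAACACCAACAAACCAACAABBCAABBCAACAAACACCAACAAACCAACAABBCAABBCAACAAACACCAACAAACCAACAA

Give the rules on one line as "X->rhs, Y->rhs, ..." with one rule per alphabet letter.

A->CAA, B->DA, C->AC, D->BB

  step 4 ⇒ step 5: CAAACACCAACAAACCAACAAACCAACAACAAACBBCAABBCAACAAACACCAACAAACCAACAAACCAACAACAAACCAAACACCAACAAACCAACAACAAACACCAACAAACCAACAADADAACCAACAADADAACCAACAA ⇒ AC·CAA·CAA·CAA·AC·CAA·AC·AC·CAA·CAA·AC·CAA·CAA·CAA·AC·AC·CAA·CAA·AC·CAA·CAA·CAA·AC·AC·CAA·CAA·AC·CAA·CAA·AC·CAA·CAA·CAA·AC·DA·DA·AC·CAA·CAA·DA·DA·AC·CAA·CAA·AC·CAA·CAA·CAA·AC·CAA·AC·AC·CAA·CAA·AC·CAA·CAA·CAA·AC·AC·CAA·CAA·AC·CAA·CAA·CAA·AC·AC·CAA·CAA·AC·CAA·CAA·AC·CAA·CAA·CAA·AC·AC·CAA·CAA·CAA·AC·CAA·AC·AC·CAA·CAA·AC·CAA·CAA·CAA·AC·AC·CAA·CAA·AC·CAA·CAA·AC·CAA·CAA·CAA·AC·CAA·AC·AC·CAA·CAA·AC·CAA·CAA·CAA·AC·AC·CAA·CAA·AC·CAA·CAA·BB·CAA·BB·CAA·CAA·AC·AC·CAA·CAA·AC·CAA·CAA·BB·CAA·BB·CAA·CAA·AC·AC·CAA·CAA·AC·CAA·CAA
    A ↦ CAA
    B ↦ DA
    C ↦ AC
    D ↦ BB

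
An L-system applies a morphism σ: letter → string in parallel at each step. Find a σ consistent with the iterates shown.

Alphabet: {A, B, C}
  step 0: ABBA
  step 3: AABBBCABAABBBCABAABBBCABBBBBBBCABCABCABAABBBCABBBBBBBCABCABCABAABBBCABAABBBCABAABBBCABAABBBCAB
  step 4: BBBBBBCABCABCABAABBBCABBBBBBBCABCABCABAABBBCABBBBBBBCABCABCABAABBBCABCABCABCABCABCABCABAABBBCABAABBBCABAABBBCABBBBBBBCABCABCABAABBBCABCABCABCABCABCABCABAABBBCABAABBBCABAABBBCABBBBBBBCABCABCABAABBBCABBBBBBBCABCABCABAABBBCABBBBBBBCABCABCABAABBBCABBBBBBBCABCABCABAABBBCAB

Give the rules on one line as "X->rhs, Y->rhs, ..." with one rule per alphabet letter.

A->BBB, B->CAB, C->AA

  step 3 ⇒ step 4: AABBBCABAABBBCABAABBBCABBBBBBBCABCABCABAABBBCABBBBBBBCABCABCABAABBBCABAABBBCABAABBBCABAABBBCAB ⇒ BBB·BBB·CAB·CAB·CAB·AA·BBB·CAB·BBB·BBB·CAB·CAB·CAB·AA·BBB·CAB·BBB·BBB·CAB·CAB·CAB·AA·BBB·CAB·CAB·CAB·CAB·CAB·CAB·CAB·AA·BBB·CAB·AA·BBB·CAB·AA·BBB·CAB·BBB·BBB·CAB·CAB·CAB·AA·BBB·CAB·CAB·CAB·CAB·CAB·CAB·CAB·AA·BBB·CAB·AA·BBB·CAB·AA·BBB·CAB·BBB·BBB·CAB·CAB·CAB·AA·BBB·CAB·BBB·BBB·CAB·CAB·CAB·AA·BBB·CAB·BBB·BBB·CAB·CAB·CAB·AA·BBB·CAB·BBB·BBB·CAB·CAB·CAB·AA·BBB·CAB
    A ↦ BBB
    B ↦ CAB
    C ↦ AA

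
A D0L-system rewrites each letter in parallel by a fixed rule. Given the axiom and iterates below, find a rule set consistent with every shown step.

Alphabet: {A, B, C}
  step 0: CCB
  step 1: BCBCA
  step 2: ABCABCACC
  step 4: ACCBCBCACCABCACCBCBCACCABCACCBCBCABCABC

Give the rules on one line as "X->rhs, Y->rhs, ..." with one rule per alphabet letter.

A->ACC, B->A, C->BC

  step 1 ⇒ step 2: BCBCA ⇒ A·BC·A·BC·ACC
    A ↦ ACC
    B ↦ A
    C ↦ BC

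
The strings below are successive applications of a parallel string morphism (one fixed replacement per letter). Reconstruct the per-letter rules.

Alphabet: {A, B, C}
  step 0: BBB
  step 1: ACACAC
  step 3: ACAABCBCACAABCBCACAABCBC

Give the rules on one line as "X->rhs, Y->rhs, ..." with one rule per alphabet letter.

  step 0 ⇒ step 1: BBB ⇒ AC·AC·AC
    B ↦ AC
    A ↦ BC  (constrained at step 1)
    C ↦ AA  (constrained at step 1)

A->BC, B->AC, C->AA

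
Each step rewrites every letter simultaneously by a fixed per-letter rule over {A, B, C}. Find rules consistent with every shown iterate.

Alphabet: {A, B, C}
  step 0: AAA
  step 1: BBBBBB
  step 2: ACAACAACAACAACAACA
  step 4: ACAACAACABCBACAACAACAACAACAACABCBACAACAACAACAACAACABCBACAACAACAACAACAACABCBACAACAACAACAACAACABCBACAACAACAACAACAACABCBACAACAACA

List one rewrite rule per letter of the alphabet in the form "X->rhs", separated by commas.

  step 1 ⇒ step 2: BBBBBB ⇒ ACA·ACA·ACA·ACA·ACA·ACA
    B ↦ ACA
  step 0 ⇒ step 1: AAA ⇒ BB·BB·BB
    A ↦ BB
    C ↦ BCB  (constrained at step 2)

A->BB, B->ACA, C->BCB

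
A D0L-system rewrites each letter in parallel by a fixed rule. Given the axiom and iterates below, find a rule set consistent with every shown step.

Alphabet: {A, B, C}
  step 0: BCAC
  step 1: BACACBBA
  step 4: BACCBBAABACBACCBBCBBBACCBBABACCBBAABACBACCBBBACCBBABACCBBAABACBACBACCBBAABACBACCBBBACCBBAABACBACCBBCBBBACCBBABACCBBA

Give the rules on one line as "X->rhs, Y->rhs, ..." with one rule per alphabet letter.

A->CBB, B->BAC, C->A

  step 0 ⇒ step 1: BCAC ⇒ BAC·A·CBB·A
    A ↦ CBB
    B ↦ BAC
    C ↦ A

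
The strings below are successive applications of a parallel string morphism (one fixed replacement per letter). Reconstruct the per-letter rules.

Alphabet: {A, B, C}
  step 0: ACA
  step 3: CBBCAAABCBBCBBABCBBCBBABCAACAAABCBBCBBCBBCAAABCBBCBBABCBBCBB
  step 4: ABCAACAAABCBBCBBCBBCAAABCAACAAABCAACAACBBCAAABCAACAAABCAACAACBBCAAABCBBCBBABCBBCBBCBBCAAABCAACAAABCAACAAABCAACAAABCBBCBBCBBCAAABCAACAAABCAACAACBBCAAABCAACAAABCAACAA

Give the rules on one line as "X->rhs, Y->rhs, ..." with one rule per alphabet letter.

  step 3 ⇒ step 4: CBBCAAABCBBCBBABCBBCBBABCAACAAABCBBCBBCBBCAAABCBBCBBABCBBCBB ⇒ AB·CAA·CAA·AB·CBB·CBB·CBB·CAA·AB·CAA·CAA·AB·CAA·CAA·CBB·CAA·AB·CAA·CAA·AB·CAA·CAA·CBB·CAA·AB·CBB·CBB·AB·CBB·CBB·CBB·CAA·AB·CAA·CAA·AB·CAA·CAA·AB·CAA·CAA·AB·CBB·CBB·CBB·CAA·AB·CAA·CAA·AB·CAA·CAA·CBB·CAA·AB·CAA·CAA·AB·CAA·CAA
    A ↦ CBB
    B ↦ CAA
    C ↦ AB

A->CBB, B->CAA, C->AB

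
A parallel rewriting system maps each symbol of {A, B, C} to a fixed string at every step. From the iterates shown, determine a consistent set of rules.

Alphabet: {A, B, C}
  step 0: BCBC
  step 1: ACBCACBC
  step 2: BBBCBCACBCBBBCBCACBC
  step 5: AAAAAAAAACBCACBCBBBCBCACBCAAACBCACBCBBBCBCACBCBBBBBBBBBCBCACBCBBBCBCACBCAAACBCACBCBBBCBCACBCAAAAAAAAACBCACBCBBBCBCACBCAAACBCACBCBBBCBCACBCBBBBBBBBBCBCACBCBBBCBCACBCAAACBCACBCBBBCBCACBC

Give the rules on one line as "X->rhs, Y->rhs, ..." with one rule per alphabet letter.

  step 1 ⇒ step 2: ACBCACBC ⇒ BBB·CBC·A·CBC·BBB·CBC·A·CBC
    A ↦ BBB
    B ↦ A
    C ↦ CBC

A->BBB, B->A, C->CBC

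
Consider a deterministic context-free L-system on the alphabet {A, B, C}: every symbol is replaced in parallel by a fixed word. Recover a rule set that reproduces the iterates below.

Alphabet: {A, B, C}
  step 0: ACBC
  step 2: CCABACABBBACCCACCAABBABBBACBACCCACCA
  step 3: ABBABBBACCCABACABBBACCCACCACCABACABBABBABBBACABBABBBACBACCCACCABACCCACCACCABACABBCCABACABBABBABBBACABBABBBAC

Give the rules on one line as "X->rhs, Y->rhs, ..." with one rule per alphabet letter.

A->BAC, B->CCA, C->ABB

  step 2 ⇒ step 3: CCABACABBBACCCACCAABBABBBACBACCCACCA ⇒ ABB·ABB·BAC·CCA·BAC·ABB·BAC·CCA·CCA·CCA·BAC·ABB·ABB·ABB·BAC·ABB·ABB·BAC·BAC·CCA·CCA·BAC·CCA·CCA·CCA·BAC·ABB·CCA·BAC·ABB·ABB·ABB·BAC·ABB·ABB·BAC
    A ↦ BAC
    B ↦ CCA
    C ↦ ABB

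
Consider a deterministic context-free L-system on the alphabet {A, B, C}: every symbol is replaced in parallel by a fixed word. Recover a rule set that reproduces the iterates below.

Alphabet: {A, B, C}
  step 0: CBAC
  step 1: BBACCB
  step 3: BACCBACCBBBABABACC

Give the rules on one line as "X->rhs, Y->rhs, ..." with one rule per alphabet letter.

  step 0 ⇒ step 1: CBAC ⇒ B·BA·CC·B
    A ↦ CC
    B ↦ BA
    C ↦ B

A->CC, B->BA, C->B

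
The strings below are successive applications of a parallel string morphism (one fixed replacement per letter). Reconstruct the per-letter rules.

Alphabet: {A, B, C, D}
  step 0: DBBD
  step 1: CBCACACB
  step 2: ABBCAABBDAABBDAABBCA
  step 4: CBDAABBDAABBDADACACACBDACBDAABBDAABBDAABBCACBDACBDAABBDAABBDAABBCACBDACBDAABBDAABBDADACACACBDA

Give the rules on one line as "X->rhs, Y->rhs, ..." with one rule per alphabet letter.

  step 1 ⇒ step 2: CBCACACB ⇒ ABB·CA·ABB·DA·ABB·DA·ABB·CA
    A ↦ DA
    B ↦ CA
    C ↦ ABB
  step 0 ⇒ step 1: DBBD ⇒ CB·CA·CA·CB
    D ↦ CB

A->DA, B->CA, C->ABB, D->CB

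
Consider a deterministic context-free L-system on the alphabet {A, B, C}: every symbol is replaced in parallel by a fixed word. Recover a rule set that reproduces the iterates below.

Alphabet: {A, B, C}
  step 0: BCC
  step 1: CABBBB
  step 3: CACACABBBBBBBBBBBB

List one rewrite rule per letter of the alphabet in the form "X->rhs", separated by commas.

  step 0 ⇒ step 1: BCC ⇒ CA·BB·BB
    B ↦ CA
    C ↦ BB
    A ↦ B  (constrained at step 1)

A->B, B->CA, C->BB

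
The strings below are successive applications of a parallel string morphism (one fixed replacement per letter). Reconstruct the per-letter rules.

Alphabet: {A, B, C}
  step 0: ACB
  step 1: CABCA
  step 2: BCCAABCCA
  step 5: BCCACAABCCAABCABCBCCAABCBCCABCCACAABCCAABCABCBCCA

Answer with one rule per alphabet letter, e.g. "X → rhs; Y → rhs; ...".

A->CA, B->A, C->BC

  step 1 ⇒ step 2: CABCA ⇒ BC·CA·A·BC·CA
    A ↦ CA
    B ↦ A
    C ↦ BC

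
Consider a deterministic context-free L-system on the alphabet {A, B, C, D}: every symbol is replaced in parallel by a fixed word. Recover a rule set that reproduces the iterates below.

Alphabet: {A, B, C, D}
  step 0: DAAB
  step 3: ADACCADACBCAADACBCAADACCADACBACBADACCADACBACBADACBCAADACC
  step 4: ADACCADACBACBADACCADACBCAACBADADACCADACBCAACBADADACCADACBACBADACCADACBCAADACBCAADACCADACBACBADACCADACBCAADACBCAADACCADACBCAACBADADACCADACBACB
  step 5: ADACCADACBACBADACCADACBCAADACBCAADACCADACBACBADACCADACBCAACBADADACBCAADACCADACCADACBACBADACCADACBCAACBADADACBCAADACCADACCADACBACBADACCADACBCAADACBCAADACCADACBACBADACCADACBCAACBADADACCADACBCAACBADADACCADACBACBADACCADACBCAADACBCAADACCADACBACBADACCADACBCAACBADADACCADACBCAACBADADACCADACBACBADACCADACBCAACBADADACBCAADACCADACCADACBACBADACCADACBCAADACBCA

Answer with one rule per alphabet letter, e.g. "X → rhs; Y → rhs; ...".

A->AD, B->CA, C->ACB, D->ACC

  step 4 ⇒ step 5: ADACCADACBACBADACCADACBCAACBADADACCADACBCAACBADADACCADACBACBADACCADACBCAADACBCAADACCADACBACBADACCADACBCAADACBCAADACCADACBCAACBADADACCADACBACB ⇒ AD·ACC·AD·ACB·ACB·AD·ACC·AD·ACB·CA·AD·ACB·CA·AD·ACC·AD·ACB·ACB·AD·ACC·AD·ACB·CA·ACB·AD·AD·ACB·CA·AD·ACC·AD·ACC·AD·ACB·ACB·AD·ACC·AD·ACB·CA·ACB·AD·AD·ACB·CA·AD·ACC·AD·ACC·AD·ACB·ACB·AD·ACC·AD·ACB·CA·AD·ACB·CA·AD·ACC·AD·ACB·ACB·AD·ACC·AD·ACB·CA·ACB·AD·AD·ACC·AD·ACB·CA·ACB·AD·AD·ACC·AD·ACB·ACB·AD·ACC·AD·ACB·CA·AD·ACB·CA·AD·ACC·AD·ACB·ACB·AD·ACC·AD·ACB·CA·ACB·AD·AD·ACC·AD·ACB·CA·ACB·AD·AD·ACC·AD·ACB·ACB·AD·ACC·AD·ACB·CA·ACB·AD·AD·ACB·CA·AD·ACC·AD·ACC·AD·ACB·ACB·AD·ACC·AD·ACB·CA·AD·ACB·CA
    A ↦ AD
    B ↦ CA
    C ↦ ACB
    D ↦ ACC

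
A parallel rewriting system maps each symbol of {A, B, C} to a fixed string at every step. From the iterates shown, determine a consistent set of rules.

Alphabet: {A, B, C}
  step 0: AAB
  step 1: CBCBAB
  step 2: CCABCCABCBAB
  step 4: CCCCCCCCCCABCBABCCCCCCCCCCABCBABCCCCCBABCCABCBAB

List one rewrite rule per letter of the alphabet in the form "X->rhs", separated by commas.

A->CB, B->AB, C->CC

  step 1 ⇒ step 2: CBCBAB ⇒ CC·AB·CC·AB·CB·AB
    A ↦ CB
    B ↦ AB
    C ↦ CC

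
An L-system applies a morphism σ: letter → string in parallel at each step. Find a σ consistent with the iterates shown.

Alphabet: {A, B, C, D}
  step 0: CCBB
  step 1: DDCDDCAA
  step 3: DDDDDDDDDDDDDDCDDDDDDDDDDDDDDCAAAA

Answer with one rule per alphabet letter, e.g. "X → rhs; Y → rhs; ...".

A->BB, B->A, C->DDC, D->DD

  step 0 ⇒ step 1: CCBB ⇒ DDC·DDC·A·A
    B ↦ A
    C ↦ DDC
    A ↦ BB  (constrained at step 1)
    D ↦ DD  (constrained at step 1)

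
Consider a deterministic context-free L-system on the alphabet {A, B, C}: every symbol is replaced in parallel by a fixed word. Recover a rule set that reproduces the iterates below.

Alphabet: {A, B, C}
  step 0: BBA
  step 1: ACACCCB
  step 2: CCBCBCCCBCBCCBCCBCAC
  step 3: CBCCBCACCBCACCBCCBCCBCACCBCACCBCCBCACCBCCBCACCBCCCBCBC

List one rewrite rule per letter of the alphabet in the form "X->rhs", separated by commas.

A->CCB, B->AC, C->CBC

  step 2 ⇒ step 3: CCBCBCCCBCBCCBCCBCAC ⇒ CBC·CBC·AC·CBC·AC·CBC·CBC·CBC·AC·CBC·AC·CBC·CBC·AC·CBC·CBC·AC·CBC·CCB·CBC
    A ↦ CCB
    B ↦ AC
    C ↦ CBC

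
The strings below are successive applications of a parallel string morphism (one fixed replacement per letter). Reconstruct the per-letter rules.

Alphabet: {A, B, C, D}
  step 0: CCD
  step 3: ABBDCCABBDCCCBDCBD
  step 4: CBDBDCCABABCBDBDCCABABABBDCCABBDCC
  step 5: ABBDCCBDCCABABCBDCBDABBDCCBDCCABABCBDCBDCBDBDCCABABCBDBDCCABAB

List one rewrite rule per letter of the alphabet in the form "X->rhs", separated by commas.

  step 4 ⇒ step 5: CBDBDCCABABCBDBDCCABABABBDCCABBDCC ⇒ AB·BD·CC·BD·CC·AB·AB·C·BD·C·BD·AB·BD·CC·BD·CC·AB·AB·C·BD·C·BD·C·BD·BD·CC·AB·AB·C·BD·BD·CC·AB·AB
    A ↦ C
    B ↦ BD
    C ↦ AB
    D ↦ CC

A->C, B->BD, C->AB, D->CC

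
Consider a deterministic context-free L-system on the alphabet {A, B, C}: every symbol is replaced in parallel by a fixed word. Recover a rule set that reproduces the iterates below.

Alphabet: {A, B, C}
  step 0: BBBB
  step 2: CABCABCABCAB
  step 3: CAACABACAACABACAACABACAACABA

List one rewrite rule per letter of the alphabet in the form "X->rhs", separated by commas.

A->CAB, B->A, C->CAA

  step 2 ⇒ step 3: CABCABCABCAB ⇒ CAA·CAB·A·CAA·CAB·A·CAA·CAB·A·CAA·CAB·A
    A ↦ CAB
    B ↦ A
    C ↦ CAA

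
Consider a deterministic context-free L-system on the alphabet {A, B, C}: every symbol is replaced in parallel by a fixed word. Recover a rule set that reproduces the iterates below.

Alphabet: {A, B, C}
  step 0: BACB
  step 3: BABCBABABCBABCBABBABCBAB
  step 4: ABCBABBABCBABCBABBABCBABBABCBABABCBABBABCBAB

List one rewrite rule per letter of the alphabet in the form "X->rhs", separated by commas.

  step 3 ⇒ step 4: BABCBABABCBABCBABBABCBAB ⇒ AB·CB·AB·B·AB·CB·AB·CB·AB·B·AB·CB·AB·B·AB·CB·AB·AB·CB·AB·B·AB·CB·AB
    A ↦ CB
    B ↦ AB
    C ↦ B

A->CB, B->AB, C->B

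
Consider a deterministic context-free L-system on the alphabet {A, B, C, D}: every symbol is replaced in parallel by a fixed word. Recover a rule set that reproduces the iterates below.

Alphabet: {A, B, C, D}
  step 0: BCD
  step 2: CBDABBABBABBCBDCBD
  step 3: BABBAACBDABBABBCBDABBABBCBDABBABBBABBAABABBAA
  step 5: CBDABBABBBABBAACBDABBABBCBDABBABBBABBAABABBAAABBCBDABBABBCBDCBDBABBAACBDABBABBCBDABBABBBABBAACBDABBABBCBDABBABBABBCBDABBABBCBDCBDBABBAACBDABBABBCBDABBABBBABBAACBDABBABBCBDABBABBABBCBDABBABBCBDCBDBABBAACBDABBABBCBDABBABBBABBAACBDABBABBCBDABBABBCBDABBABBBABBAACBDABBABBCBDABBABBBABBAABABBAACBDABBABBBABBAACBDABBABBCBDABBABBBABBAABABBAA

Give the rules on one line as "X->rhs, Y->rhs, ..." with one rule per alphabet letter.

A->CBD, B->ABB, C->B, D->AA

  step 2 ⇒ step 3: CBDABBABBABBCBDCBD ⇒ B·ABB·AA·CBD·ABB·ABB·CBD·ABB·ABB·CBD·ABB·ABB·B·ABB·AA·B·ABB·AA
    A ↦ CBD
    B ↦ ABB
    C ↦ B
    D ↦ AA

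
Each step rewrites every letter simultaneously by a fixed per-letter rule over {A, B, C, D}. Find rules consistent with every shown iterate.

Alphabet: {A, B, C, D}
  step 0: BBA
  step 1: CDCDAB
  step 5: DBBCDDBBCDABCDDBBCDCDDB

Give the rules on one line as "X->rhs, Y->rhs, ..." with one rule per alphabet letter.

A->AB, B->CD, C->D, D->B

  step 0 ⇒ step 1: BBA ⇒ CD·CD·AB
    A ↦ AB
    B ↦ CD
    C ↦ D  (constrained at step 1)
    D ↦ B  (constrained at step 1)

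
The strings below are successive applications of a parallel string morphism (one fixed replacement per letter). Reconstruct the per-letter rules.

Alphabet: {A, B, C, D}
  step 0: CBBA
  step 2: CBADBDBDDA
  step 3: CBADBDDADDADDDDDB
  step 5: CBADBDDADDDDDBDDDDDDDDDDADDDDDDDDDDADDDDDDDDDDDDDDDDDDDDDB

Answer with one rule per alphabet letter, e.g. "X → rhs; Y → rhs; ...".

  step 2 ⇒ step 3: CBADBDBDDA ⇒ CB·A·DB·DD·A·DD·A·DD·DD·DB
    A ↦ DB
    B ↦ A
    C ↦ CB
    D ↦ DD

A->DB, B->A, C->CB, D->DD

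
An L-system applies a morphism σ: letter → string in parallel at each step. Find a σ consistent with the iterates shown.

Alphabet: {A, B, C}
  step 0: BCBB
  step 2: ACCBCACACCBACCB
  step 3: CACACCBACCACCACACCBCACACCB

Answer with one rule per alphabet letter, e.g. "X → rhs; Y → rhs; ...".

  step 2 ⇒ step 3: ACCBCACACCBACCB ⇒ C·AC·AC·CB·AC·C·AC·C·AC·AC·CB·C·AC·AC·CB
    A ↦ C
    B ↦ CB
    C ↦ AC

A->C, B->CB, C->AC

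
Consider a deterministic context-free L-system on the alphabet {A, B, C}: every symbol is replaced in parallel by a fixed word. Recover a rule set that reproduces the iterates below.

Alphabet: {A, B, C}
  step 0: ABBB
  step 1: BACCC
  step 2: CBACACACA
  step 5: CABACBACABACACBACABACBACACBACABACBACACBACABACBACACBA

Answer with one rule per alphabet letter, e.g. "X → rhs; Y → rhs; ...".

A->BA, B->C, C->CA

  step 1 ⇒ step 2: BACCC ⇒ C·BA·CA·CA·CA
    A ↦ BA
    B ↦ C
    C ↦ CA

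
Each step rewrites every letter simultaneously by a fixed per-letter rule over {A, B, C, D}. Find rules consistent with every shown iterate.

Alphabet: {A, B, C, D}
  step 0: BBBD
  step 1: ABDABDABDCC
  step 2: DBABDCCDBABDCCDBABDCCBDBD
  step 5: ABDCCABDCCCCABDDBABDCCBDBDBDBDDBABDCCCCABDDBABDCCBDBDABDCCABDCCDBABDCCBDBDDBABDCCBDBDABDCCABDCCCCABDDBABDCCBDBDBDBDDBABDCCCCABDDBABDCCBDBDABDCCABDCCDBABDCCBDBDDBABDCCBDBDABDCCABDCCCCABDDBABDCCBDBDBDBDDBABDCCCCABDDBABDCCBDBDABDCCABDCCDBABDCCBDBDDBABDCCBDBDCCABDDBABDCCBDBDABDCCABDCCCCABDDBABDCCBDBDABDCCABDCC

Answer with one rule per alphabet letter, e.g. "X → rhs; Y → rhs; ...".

A->DB, B->ABD, C->BD, D->CC

  step 1 ⇒ step 2: ABDABDABDCC ⇒ DB·ABD·CC·DB·ABD·CC·DB·ABD·CC·BD·BD
    A ↦ DB
    B ↦ ABD
    C ↦ BD
    D ↦ CC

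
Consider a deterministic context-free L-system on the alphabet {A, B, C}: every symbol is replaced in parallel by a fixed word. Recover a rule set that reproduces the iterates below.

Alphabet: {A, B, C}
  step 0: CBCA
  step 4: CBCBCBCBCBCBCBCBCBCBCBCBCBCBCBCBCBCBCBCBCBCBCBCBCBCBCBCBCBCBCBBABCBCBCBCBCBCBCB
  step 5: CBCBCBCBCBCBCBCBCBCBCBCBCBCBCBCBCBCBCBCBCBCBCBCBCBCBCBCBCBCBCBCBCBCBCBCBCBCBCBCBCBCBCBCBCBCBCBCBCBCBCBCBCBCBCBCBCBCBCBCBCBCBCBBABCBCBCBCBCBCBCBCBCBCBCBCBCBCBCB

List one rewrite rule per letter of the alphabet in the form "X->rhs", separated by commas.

A->BAB, B->CB, C->CB

  step 4 ⇒ step 5: CBCBCBCBCBCBCBCBCBCBCBCBCBCBCBCBCBCBCBCBCBCBCBCBCBCBCBCBCBCBCBBABCBCBCBCBCBCBCB ⇒ CB·CB·CB·CB·CB·CB·CB·CB·CB·CB·CB·CB·CB·CB·CB·CB·CB·CB·CB·CB·CB·CB·CB·CB·CB·CB·CB·CB·CB·CB·CB·CB·CB·CB·CB·CB·CB·CB·CB·CB·CB·CB·CB·CB·CB·CB·CB·CB·CB·CB·CB·CB·CB·CB·CB·CB·CB·CB·CB·CB·CB·CB·CB·BAB·CB·CB·CB·CB·CB·CB·CB·CB·CB·CB·CB·CB·CB·CB·CB
    A ↦ BAB
    B ↦ CB
    C ↦ CB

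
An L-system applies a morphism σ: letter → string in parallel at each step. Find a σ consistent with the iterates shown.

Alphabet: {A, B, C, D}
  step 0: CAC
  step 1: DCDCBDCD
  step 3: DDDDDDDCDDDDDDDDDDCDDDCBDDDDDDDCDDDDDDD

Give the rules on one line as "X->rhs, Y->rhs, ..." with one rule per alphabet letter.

  step 0 ⇒ step 1: CAC ⇒ DCD·CB·DCD
    A ↦ CB
    C ↦ DCD
    B ↦ A  (constrained at step 1)
    D ↦ DD  (constrained at step 1)

A->CB, B->A, C->DCD, D->DD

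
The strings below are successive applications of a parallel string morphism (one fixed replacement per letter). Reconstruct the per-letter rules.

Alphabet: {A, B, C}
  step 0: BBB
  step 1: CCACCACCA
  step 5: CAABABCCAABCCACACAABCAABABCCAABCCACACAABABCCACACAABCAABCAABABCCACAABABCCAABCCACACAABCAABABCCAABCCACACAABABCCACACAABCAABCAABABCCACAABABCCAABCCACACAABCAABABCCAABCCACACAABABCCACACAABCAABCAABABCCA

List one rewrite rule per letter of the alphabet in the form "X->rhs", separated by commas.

A->AB, B->CCA, C->CA

  step 0 ⇒ step 1: BBB ⇒ CCA·CCA·CCA
    B ↦ CCA
    A ↦ AB  (constrained at step 1)
    C ↦ CA  (constrained at step 1)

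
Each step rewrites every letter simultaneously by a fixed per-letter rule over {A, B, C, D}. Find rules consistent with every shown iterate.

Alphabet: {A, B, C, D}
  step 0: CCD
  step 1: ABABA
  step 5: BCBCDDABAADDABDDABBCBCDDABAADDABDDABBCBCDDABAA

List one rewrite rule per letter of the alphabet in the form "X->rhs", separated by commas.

  step 0 ⇒ step 1: CCD ⇒ AB·AB·A
    C ↦ AB
    D ↦ A
    A ↦ BC  (constrained at step 1)
    B ↦ DD  (constrained at step 1)

A->BC, B->DD, C->AB, D->A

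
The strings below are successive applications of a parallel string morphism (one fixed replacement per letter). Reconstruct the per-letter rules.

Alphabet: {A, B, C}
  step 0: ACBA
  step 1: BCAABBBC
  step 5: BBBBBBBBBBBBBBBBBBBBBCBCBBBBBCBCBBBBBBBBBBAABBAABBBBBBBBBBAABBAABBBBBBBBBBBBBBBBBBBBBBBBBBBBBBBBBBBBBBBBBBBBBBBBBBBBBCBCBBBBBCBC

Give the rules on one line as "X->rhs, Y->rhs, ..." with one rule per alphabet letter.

  step 0 ⇒ step 1: ACBA ⇒ BC·AA·BB·BC
    A ↦ BC
    B ↦ BB
    C ↦ AA

A->BC, B->BB, C->AA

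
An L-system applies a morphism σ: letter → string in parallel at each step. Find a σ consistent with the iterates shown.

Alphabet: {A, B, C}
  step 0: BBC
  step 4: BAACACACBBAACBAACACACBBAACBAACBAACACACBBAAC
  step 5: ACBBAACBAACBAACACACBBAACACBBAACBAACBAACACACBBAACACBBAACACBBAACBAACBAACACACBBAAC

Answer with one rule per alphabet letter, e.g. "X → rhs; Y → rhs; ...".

A->B, B->AC, C->AAC

  step 4 ⇒ step 5: BAACACACBBAACBAACACACBBAACBAACBAACACACBBAAC ⇒ AC·B·B·AAC·B·AAC·B·AAC·AC·AC·B·B·AAC·AC·B·B·AAC·B·AAC·B·AAC·AC·AC·B·B·AAC·AC·B·B·AAC·AC·B·B·AAC·B·AAC·B·AAC·AC·AC·B·B·AAC
    A ↦ B
    B ↦ AC
    C ↦ AAC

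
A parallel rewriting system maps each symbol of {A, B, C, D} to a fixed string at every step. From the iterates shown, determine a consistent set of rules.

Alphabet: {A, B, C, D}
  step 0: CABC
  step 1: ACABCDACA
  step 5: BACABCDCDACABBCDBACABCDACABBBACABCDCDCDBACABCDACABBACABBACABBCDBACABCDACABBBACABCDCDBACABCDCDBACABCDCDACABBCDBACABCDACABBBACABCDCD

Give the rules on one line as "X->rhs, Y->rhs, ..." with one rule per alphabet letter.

  step 0 ⇒ step 1: CABC ⇒ ACA·B·CD·ACA
    A ↦ B
    B ↦ CD
    C ↦ ACA
    D ↦ BB  (constrained at step 1)

A->B, B->CD, C->ACA, D->BB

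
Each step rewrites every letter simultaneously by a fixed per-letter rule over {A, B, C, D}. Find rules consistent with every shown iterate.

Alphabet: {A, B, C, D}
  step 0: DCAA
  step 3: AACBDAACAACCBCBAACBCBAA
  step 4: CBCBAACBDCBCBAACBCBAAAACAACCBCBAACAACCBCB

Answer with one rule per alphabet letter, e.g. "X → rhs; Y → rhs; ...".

A->CB, B->C, C->AA, D->BD

  step 3 ⇒ step 4: AACBDAACAACCBCBAACBCBAA ⇒ CB·CB·AA·C·BD·CB·CB·AA·CB·CB·AA·AA·C·AA·C·CB·CB·AA·C·AA·C·CB·CB
    A ↦ CB
    B ↦ C
    C ↦ AA
    D ↦ BD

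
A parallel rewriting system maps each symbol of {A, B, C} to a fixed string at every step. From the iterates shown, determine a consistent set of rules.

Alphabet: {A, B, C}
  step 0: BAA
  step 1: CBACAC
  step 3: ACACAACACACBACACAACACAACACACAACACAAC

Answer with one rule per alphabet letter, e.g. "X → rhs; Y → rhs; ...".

  step 0 ⇒ step 1: BAA ⇒ CB·AC·AC
    A ↦ AC
    B ↦ CB
    C ↦ ACA  (constrained at step 1)

A->AC, B->CB, C->ACA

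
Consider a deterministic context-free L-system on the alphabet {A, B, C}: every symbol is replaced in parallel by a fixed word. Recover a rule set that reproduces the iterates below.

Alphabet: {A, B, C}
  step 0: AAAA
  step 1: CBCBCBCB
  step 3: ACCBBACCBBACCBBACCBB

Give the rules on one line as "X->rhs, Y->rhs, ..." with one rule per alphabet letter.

A->CB, B->AC, C->B

  step 0 ⇒ step 1: AAAA ⇒ CB·CB·CB·CB
    A ↦ CB
    B ↦ AC  (constrained at step 1)
    C ↦ B  (constrained at step 1)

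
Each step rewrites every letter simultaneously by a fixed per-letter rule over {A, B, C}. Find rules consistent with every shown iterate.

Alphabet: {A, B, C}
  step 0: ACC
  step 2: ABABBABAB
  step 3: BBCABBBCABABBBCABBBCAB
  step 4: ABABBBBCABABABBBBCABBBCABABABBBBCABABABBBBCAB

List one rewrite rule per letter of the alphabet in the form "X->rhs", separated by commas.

A->BBC, B->AB, C->B

  step 3 ⇒ step 4: BBCABBBCABABBBCABBBCAB ⇒ AB·AB·B·BBC·AB·AB·AB·B·BBC·AB·BBC·AB·AB·AB·B·BBC·AB·AB·AB·B·BBC·AB
    A ↦ BBC
    B ↦ AB
    C ↦ B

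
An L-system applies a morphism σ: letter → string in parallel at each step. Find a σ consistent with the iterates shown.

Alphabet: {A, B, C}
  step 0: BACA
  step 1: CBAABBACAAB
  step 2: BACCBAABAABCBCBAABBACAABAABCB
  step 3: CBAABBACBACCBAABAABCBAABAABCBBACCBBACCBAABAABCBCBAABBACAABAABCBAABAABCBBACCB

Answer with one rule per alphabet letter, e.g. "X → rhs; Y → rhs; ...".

A->AAB, B->CB, C->BAC

  step 2 ⇒ step 3: BACCBAABAABCBCBAABBACAABAABCB ⇒ CB·AAB·BAC·BAC·CB·AAB·AAB·CB·AAB·AAB·CB·BAC·CB·BAC·CB·AAB·AAB·CB·CB·AAB·BAC·AAB·AAB·CB·AAB·AAB·CB·BAC·CB
    A ↦ AAB
    B ↦ CB
    C ↦ BAC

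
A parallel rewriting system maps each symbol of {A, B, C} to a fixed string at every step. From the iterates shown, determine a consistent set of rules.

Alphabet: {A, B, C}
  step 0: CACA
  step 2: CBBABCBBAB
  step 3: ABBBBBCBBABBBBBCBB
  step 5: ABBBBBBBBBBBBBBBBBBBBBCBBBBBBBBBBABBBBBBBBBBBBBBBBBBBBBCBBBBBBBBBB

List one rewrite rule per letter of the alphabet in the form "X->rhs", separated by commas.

  step 2 ⇒ step 3: CBBABCBBAB ⇒ AB·BB·BB·C·BB·AB·BB·BB·C·BB
    A ↦ C
    B ↦ BB
    C ↦ AB

A->C, B->BB, C->AB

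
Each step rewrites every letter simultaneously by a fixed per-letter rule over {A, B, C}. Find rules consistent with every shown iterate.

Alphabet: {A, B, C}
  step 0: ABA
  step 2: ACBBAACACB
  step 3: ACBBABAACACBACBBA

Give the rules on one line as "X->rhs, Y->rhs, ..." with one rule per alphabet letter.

A->AC, B->BA, C->B

  step 2 ⇒ step 3: ACBBAACACB ⇒ AC·B·BA·BA·AC·AC·B·AC·B·BA
    A ↦ AC
    B ↦ BA
    C ↦ B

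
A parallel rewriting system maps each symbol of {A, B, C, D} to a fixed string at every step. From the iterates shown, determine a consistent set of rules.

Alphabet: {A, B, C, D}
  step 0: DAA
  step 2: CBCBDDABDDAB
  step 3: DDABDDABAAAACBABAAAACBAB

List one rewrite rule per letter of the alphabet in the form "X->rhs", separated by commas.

  step 2 ⇒ step 3: CBCBDDABDDAB ⇒ DD·AB·DD·AB·AA·AA·CB·AB·AA·AA·CB·AB
    A ↦ CB
    B ↦ AB
    C ↦ DD
    D ↦ AA

A->CB, B->AB, C->DD, D->AA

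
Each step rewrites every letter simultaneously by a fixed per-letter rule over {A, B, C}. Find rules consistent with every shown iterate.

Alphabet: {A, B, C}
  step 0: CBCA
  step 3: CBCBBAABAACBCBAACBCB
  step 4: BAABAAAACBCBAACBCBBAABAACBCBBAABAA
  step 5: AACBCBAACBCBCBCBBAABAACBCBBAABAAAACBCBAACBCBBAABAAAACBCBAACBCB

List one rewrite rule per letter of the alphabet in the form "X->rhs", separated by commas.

A->CB, B->AA, C->B

  step 4 ⇒ step 5: BAABAAAACBCBAACBCBBAABAACBCBBAABAA ⇒ AA·CB·CB·AA·CB·CB·CB·CB·B·AA·B·AA·CB·CB·B·AA·B·AA·AA·CB·CB·AA·CB·CB·B·AA·B·AA·AA·CB·CB·AA·CB·CB
    A ↦ CB
    B ↦ AA
    C ↦ B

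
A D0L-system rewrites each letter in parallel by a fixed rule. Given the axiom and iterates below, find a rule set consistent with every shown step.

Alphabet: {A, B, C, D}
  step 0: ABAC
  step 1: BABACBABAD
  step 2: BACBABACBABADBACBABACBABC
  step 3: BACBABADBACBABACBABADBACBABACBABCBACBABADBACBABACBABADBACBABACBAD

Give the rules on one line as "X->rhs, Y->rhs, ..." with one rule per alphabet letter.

  step 2 ⇒ step 3: BACBABACBABADBACBABACBABC ⇒ BAC·BA·BAD·BAC·BA·BAC·BA·BAD·BAC·BA·BAC·BA·BC·BAC·BA·BAD·BAC·BA·BAC·BA·BAD·BAC·BA·BAC·BAD
    A ↦ BA
    B ↦ BAC
    C ↦ BAD
    D ↦ BC

A->BA, B->BAC, C->BAD, D->BC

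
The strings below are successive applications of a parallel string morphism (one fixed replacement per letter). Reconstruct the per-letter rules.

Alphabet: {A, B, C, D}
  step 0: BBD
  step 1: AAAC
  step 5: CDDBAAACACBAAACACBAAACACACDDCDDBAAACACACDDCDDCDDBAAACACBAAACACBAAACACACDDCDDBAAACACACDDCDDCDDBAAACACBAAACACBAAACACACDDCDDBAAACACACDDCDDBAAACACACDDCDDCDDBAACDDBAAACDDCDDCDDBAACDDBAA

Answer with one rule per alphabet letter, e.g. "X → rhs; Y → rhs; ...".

  step 0 ⇒ step 1: BBD ⇒ A·A·AC
    B ↦ A
    D ↦ AC
    A ↦ CDD  (constrained at step 1)
    C ↦ BAA  (constrained at step 1)

A->CDD, B->A, C->BAA, D->AC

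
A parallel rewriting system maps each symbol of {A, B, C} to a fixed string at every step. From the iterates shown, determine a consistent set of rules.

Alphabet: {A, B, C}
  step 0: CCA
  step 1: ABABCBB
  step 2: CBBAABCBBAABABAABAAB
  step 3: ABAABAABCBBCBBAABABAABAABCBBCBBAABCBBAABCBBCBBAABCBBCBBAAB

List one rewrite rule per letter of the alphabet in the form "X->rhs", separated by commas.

A->CBB, B->AAB, C->AB

  step 2 ⇒ step 3: CBBAABCBBAABABAABAAB ⇒ AB·AAB·AAB·CBB·CBB·AAB·AB·AAB·AAB·CBB·CBB·AAB·CBB·AAB·CBB·CBB·AAB·CBB·CBB·AAB
    A ↦ CBB
    B ↦ AAB
    C ↦ AB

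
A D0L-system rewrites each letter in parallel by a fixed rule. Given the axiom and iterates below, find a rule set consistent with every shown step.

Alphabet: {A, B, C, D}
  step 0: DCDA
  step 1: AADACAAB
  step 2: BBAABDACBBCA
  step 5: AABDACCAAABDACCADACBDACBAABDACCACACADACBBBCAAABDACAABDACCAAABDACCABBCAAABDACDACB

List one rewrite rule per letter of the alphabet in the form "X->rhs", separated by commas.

A->B, B->CA, C->DAC, D->AA

  step 1 ⇒ step 2: AADACAAB ⇒ B·B·AA·B·DAC·B·B·CA
    A ↦ B
    B ↦ CA
    C ↦ DAC
    D ↦ AA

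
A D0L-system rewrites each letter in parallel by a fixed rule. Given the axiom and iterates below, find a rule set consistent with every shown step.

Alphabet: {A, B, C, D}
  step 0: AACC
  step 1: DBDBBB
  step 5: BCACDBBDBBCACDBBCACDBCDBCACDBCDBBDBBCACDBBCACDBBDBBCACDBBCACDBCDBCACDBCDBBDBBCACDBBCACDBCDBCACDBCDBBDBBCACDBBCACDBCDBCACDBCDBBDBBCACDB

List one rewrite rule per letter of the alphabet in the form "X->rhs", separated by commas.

  step 0 ⇒ step 1: AACC ⇒ DB·DB·B·B
    A ↦ DB
    C ↦ B
    B ↦ CDB  (constrained at step 1)
    D ↦ CA  (constrained at step 1)

A->DB, B->CDB, C->B, D->CA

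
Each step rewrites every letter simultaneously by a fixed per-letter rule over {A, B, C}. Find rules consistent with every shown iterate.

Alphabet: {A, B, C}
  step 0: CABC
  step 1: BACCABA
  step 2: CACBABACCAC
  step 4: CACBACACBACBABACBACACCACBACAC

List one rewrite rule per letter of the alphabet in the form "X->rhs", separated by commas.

  step 1 ⇒ step 2: BACCABA ⇒ CA·C·BA·BA·C·CA·C
    A ↦ C
    B ↦ CA
    C ↦ BA

A->C, B->CA, C->BA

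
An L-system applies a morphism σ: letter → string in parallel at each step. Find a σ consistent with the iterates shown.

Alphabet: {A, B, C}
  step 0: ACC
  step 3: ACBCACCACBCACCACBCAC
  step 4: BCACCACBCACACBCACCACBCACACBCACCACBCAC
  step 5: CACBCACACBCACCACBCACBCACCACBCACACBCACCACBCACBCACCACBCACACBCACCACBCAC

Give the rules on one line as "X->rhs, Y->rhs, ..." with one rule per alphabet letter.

A->BC, B->C, C->AC

  step 4 ⇒ step 5: BCACCACBCACACBCACCACBCACACBCACCACBCAC ⇒ C·AC·BC·AC·AC·BC·AC·C·AC·BC·AC·BC·AC·C·AC·BC·AC·AC·BC·AC·C·AC·BC·AC·BC·AC·C·AC·BC·AC·AC·BC·AC·C·AC·BC·AC
    A ↦ BC
    B ↦ C
    C ↦ AC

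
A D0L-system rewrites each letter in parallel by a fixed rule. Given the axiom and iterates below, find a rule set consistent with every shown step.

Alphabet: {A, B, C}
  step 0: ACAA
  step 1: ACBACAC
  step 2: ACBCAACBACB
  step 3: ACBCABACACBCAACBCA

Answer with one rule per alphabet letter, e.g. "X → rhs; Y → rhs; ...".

A->AC, B->CA, C->B

  step 2 ⇒ step 3: ACBCAACBACB ⇒ AC·B·CA·B·AC·AC·B·CA·AC·B·CA
    A ↦ AC
    B ↦ CA
    C ↦ B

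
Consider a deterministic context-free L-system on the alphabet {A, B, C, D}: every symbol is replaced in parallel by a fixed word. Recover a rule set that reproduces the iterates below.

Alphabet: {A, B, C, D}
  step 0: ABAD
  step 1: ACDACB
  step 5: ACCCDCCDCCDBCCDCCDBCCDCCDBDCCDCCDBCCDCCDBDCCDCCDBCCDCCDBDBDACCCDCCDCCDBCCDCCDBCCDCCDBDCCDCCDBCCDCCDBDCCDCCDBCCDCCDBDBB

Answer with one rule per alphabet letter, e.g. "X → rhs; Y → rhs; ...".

A->AC, B->D, C->CCD, D->B

  step 0 ⇒ step 1: ABAD ⇒ AC·D·AC·B
    A ↦ AC
    B ↦ D
    D ↦ B
    C ↦ CCD  (constrained at step 1)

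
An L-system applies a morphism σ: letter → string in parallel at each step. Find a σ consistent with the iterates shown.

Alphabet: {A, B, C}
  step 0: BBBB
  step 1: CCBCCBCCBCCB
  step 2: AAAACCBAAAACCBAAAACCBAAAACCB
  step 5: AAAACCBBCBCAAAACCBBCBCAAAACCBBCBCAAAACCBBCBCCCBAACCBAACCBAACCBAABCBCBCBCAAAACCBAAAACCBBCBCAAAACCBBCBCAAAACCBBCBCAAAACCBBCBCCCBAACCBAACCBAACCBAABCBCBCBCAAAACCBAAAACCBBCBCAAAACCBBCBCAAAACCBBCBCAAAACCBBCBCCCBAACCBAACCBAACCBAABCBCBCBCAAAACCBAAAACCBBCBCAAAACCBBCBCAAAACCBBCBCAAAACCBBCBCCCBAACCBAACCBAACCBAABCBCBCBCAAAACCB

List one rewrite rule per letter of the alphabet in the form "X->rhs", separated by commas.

  step 1 ⇒ step 2: CCBCCBCCBCCB ⇒ AA·AA·CCB·AA·AA·CCB·AA·AA·CCB·AA·AA·CCB
    B ↦ CCB
    C ↦ AA
    A ↦ BC  (constrained at step 2)

A->BC, B->CCB, C->AA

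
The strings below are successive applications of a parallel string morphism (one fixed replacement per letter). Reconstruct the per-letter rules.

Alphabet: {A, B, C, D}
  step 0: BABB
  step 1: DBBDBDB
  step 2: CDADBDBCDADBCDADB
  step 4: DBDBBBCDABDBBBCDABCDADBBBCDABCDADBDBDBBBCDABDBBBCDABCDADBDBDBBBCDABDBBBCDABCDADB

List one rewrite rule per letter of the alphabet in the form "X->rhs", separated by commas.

  step 1 ⇒ step 2: DBBDBDB ⇒ CDA·DB·DB·CDA·DB·CDA·DB
    B ↦ DB
    D ↦ CDA
  step 0 ⇒ step 1: BABB ⇒ DB·B·DB·DB
    A ↦ B
    C ↦ BB  (constrained at step 2)

A->B, B->DB, C->BB, D->CDA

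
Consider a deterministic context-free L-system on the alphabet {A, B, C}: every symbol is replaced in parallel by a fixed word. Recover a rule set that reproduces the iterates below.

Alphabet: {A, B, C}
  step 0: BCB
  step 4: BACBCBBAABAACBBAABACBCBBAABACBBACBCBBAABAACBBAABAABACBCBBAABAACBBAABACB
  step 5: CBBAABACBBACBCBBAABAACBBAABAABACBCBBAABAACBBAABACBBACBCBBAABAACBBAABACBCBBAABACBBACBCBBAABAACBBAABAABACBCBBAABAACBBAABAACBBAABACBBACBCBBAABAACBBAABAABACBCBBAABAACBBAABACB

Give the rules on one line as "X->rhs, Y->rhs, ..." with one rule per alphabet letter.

A->BAA, B->CB, C->BA

  step 4 ⇒ step 5: BACBCBBAABAACBBAABACBCBBAABACBBACBCBBAABAACBBAABAABACBCBBAABAACBBAABACB ⇒ CB·BAA·BA·CB·BA·CB·CB·BAA·BAA·CB·BAA·BAA·BA·CB·CB·BAA·BAA·CB·BAA·BA·CB·BA·CB·CB·BAA·BAA·CB·BAA·BA·CB·CB·BAA·BA·CB·BA·CB·CB·BAA·BAA·CB·BAA·BAA·BA·CB·CB·BAA·BAA·CB·BAA·BAA·CB·BAA·BA·CB·BA·CB·CB·BAA·BAA·CB·BAA·BAA·BA·CB·CB·BAA·BAA·CB·BAA·BA·CB
    A ↦ BAA
    B ↦ CB
    C ↦ BA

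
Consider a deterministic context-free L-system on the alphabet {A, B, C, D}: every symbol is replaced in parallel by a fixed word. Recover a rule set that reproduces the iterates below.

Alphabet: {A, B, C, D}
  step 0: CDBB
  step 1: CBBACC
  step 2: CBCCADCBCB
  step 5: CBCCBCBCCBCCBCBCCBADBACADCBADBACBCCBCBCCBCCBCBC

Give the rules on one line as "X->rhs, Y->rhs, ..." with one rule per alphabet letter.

A->AD, B->C, C->CB, D->BA

  step 1 ⇒ step 2: CBBACC ⇒ CB·C·C·AD·CB·CB
    A ↦ AD
    B ↦ C
    C ↦ CB
  step 0 ⇒ step 1: CDBB ⇒ CB·BA·C·C
    D ↦ BA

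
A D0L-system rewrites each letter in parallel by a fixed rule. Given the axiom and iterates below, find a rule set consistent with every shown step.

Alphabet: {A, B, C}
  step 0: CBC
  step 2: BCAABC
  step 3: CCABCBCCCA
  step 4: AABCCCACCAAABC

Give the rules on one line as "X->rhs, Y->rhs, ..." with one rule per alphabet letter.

A->BC, B->CC, C->A

  step 3 ⇒ step 4: CCABCBCCCA ⇒ A·A·BC·CC·A·CC·A·A·A·BC
    A ↦ BC
    B ↦ CC
    C ↦ A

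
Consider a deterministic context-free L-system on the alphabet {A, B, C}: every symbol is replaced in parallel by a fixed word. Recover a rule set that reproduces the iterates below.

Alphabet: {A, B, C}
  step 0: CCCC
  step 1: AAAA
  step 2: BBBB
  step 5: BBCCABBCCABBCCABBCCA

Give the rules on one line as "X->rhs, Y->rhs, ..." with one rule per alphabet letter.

  step 1 ⇒ step 2: AAAA ⇒ B·B·B·B
    A ↦ B
    B ↦ CCA  (constrained at step 2)
  step 0 ⇒ step 1: CCCC ⇒ A·A·A·A
    C ↦ A

A->B, B->CCA, C->A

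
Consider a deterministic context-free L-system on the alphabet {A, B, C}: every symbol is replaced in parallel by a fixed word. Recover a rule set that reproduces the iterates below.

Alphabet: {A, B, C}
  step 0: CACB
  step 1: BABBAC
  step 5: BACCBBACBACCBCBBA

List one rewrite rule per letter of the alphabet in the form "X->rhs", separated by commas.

  step 0 ⇒ step 1: CACB ⇒ BA·B·BA·C
    A ↦ B
    B ↦ C
    C ↦ BA

A->B, B->C, C->BA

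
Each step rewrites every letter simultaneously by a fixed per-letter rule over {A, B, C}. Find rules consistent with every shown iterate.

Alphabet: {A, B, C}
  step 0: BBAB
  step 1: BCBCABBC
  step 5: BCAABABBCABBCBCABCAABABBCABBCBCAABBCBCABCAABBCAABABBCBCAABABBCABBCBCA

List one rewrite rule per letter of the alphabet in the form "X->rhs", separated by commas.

A->AB, B->BC, C->A

  step 0 ⇒ step 1: BBAB ⇒ BC·BC·AB·BC
    A ↦ AB
    B ↦ BC
    C ↦ A  (constrained at step 1)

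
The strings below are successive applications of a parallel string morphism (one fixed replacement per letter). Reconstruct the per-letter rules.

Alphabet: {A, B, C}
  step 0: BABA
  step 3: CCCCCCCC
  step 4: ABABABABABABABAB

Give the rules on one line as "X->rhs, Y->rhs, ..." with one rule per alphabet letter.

  step 3 ⇒ step 4: CCCCCCCC ⇒ AB·AB·AB·AB·AB·AB·AB·AB
    C ↦ AB
    A ↦ C  (constrained at step 0)
    B ↦ C  (constrained at step 0)

A->C, B->C, C->AB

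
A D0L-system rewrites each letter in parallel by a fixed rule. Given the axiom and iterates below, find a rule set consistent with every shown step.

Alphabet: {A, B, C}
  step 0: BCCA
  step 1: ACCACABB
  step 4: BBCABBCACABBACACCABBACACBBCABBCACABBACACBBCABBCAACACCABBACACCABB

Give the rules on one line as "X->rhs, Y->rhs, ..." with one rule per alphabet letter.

A->BB, B->AC, C->CA

  step 0 ⇒ step 1: BCCA ⇒ AC·CA·CA·BB
    A ↦ BB
    B ↦ AC
    C ↦ CA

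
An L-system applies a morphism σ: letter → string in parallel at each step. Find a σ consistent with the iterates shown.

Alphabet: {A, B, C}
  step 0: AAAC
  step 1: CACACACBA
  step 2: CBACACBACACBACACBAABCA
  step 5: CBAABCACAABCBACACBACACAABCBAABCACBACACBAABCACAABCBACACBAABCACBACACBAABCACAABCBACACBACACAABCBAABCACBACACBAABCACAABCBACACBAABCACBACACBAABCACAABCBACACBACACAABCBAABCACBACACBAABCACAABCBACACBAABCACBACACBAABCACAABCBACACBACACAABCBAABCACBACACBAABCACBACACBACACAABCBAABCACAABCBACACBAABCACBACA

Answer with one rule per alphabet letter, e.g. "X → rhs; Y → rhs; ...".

A->CA, B->AB, C->CBA

  step 1 ⇒ step 2: CACACACBA ⇒ CBA·CA·CBA·CA·CBA·CA·CBA·AB·CA
    A ↦ CA
    B ↦ AB
    C ↦ CBA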